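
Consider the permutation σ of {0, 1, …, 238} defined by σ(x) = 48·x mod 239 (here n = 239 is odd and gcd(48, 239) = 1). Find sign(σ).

+1

Trace 64: π^k(64) = [64, 204, 232, 142, 124, 216, 91] for k=0..6.
The orbit structure of x ↦ 48x mod 239: 3 orbits of sizes [119, 119, 1].
3 cycles on 239: each ℓ→(−1)^(ℓ−1), product (−1)^236 = +1.
(48|239)_J = +1 (Zolotarev's lemma cross-check).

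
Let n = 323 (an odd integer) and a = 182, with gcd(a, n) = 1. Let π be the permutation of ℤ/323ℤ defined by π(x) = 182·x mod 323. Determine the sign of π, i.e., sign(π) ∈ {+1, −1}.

-1

Orbit of 216 under x↦182x: [216, 229, 11, 64, 20, 87, 7]… (length divides ord_323(182)).
Cycle type of π: 48×6 + 16 + 3×6 + 1; total 14 cycles.
n − c = 323 − 14 = 309; sign = (−1)^309 = -1.
Zolotarev: (182|323) = -1, matching the cycle-count sign.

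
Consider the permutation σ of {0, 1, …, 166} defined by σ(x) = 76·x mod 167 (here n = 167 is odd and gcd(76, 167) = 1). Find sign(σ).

Trace 85: π^k(85) = [85, 114, 147, 150, 44, 4, 137] for k=0..6.
Cycle lengths of π_76 on ℤ/167ℤ: [83, 83, 1]; 3 cycles in total.
With 3 cycles on 167 points, sign = (−1)^{167−3} = +1.

+1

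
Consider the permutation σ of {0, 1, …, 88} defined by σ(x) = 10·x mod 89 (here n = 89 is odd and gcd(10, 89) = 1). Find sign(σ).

+1

Orbit of 17 under x↦10x: [17, 81, 9, 1, 10, 11, 21]… (length divides ord_89(10)).
Cycle type of π: 44×2 + 1; total 3 cycles.
89 − 3 = 86 transpositions; sign(π) = (−1)^86 = +1.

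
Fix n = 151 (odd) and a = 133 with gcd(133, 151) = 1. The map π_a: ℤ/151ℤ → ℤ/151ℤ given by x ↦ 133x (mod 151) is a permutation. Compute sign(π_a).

-1

Orbit of 31 under x↦133x: [31, 46, 78, 106, 55, 67, 2]… (length divides ord_151(133)).
Cycle lengths of π_133 on ℤ/151ℤ: [150, 1]; 2 cycles in total.
With 2 cycles on 151 points, sign = (−1)^{151−2} = -1.
Check: (133/151) = -1 by Zolotarev.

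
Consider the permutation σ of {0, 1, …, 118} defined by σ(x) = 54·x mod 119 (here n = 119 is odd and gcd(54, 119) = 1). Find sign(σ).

Start at x=40: 40 → 18 → 20 → 9 → 10 → 64 → 5 → … (one orbit).
5 cycles of lengths [48, 48, 16, 6, 1].
5 cycles on 119: each ℓ→(−1)^(ℓ−1), product (−1)^114 = +1.

+1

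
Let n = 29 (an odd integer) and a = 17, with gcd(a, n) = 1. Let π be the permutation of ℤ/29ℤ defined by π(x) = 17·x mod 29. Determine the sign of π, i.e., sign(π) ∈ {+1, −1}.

Orbit of 28 under x↦17x: [28, 12, 1, 17]… (length divides ord_29(17)).
Cycle lengths of π_17 on ℤ/29ℤ: [4, 4, 4, 4, 4, 4, 4, 1]; 8 cycles in total.
With 8 cycles on 29 points, sign = (−1)^{29−8} = -1.

-1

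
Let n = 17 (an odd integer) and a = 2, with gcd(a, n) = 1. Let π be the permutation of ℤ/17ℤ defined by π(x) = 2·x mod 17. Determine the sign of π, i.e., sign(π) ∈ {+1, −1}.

+1

Start at x=2: 2 → 4 → 8 → 16 → 15 → 13 → 9 → … (one orbit).
3 cycles of lengths [8, 8, 1].
n − c = 17 − 3 = 14; sign = (−1)^14 = +1.
Zolotarev: (2|17) = +1, matching the cycle-count sign.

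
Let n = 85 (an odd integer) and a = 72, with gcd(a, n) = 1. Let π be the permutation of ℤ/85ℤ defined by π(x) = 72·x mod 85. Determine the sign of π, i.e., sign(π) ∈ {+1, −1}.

-1

Orbit of 1 under x↦72x: [1, 72, 84, 13]… (length divides ord_85(72)).
Decompose π into cycles: lengths [4, 4, 4, 4, 4, 4, 4, 4, 4, 4, 4, 4, 4, 4, 4, 4, 4, 4, 4, 4, 4, 1] (22 cycles, including the fixed point 0).
n − c = 85 − 22 = 63; sign = (−1)^63 = -1.
(72|85)_J = -1 (Zolotarev's lemma cross-check).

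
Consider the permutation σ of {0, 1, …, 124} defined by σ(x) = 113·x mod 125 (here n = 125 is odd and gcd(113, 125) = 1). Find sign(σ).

Trace 76: π^k(76) = [76, 88, 69, 47, 61, 18, 34] for k=0..6.
Decompose π into cycles: lengths [100, 20, 4, 1] (4 cycles, including the fixed point 0).
sign(π) = (−1)^{n − #cycles} = (−1)^{125−4} = (−1)^121 = -1.
Check: (113/125) = -1 by Zolotarev.

-1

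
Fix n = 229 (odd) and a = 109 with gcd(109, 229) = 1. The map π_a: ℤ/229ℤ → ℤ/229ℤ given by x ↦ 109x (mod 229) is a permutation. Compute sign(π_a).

Trace 187: π^k(187) = [187, 2, 218, 175, 68, 84, 225] for k=0..6.
Decompose π into cycles: lengths [76, 76, 76, 1] (4 cycles, including the fixed point 0).
sign(π) = (−1)^{n − #cycles} = (−1)^{229−4} = (−1)^225 = -1.
Via Zolotarev, sign(π_{109}) = (109|229) = -1.

-1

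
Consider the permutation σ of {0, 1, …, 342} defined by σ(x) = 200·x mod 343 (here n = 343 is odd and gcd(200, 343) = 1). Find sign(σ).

Start at x=205: 205 → 183 → 242 → 37 → 197 → 298 → 261 → … (one orbit).
π_200 has 7 disjoint cycles with lengths [147, 147, 21, 21, 3, 3, 1] on {0,…,342}.
7 cycles on 343: each ℓ→(−1)^(ℓ−1), product (−1)^336 = +1.
Check: (200/343) = +1 by Zolotarev.

+1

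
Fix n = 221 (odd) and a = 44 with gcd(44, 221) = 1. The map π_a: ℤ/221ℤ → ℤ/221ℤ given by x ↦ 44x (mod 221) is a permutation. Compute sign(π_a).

+1

Start at x=168: 168 → 99 → 157 → 57 → 77 → 73 → 118 → … (one orbit).
17 cycles of lengths [16, 16, 16, 16, 16, 16, 16, 16, 16, 16, 16, 16, 16, 4, 4, 4, 1].
sign(π) = (−1)^{n − #cycles} = (−1)^{221−17} = (−1)^204 = +1.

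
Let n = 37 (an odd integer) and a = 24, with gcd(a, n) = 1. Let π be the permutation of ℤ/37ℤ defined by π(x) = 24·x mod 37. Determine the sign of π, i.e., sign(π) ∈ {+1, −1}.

Start at x=4: 4 → 22 → 10 → 18 → 25 → 8 → 7 → … (one orbit).
Cycle lengths of π_24 on ℤ/37ℤ: [36, 1]; 2 cycles in total.
2 cycles on 37: each ℓ→(−1)^(ℓ−1), product (−1)^35 = -1.

-1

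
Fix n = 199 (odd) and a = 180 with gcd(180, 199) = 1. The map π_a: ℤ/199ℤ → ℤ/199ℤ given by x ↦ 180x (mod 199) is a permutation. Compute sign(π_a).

Orbit of 178 under x↦180x: [178, 1, 180, 162, 106, 175, 58]… (length divides ord_199(180)).
23 cycles of lengths [9, 9, 9, 9, 9, 9, 9, 9, 9, 9, 9, 9, 9, 9, 9, 9, 9, 9, 9, 9, 9, 9, 1].
With 23 cycles on 199 points, sign = (−1)^{199−23} = +1.

+1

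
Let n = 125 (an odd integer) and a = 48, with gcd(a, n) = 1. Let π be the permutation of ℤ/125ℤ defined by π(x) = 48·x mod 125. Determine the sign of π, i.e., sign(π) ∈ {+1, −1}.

-1

Orbit of 116 under x↦48x: [116, 68, 14, 47, 6, 38, 74]… (length divides ord_125(48)).
The orbit structure of x ↦ 48x mod 125: 4 orbits of sizes [100, 20, 4, 1].
sign(π) = (−1)^{n − #cycles} = (−1)^{125−4} = (−1)^121 = -1.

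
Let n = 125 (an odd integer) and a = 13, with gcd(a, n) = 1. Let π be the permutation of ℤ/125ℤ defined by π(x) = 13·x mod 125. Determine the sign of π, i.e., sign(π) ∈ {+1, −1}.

Orbit of 89 under x↦13x: [89, 32, 41, 33, 54, 77, 1]… (length divides ord_125(13)).
π_13 has 4 disjoint cycles with lengths [100, 20, 4, 1] on {0,…,124}.
With 4 cycles on 125 points, sign = (−1)^{125−4} = -1.

-1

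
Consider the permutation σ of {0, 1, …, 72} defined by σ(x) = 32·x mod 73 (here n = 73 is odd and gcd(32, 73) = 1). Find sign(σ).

Trace 55: π^k(55) = [55, 8, 37, 16, 1, 32, 2] for k=0..6.
Cycle lengths of π_32 on ℤ/73ℤ: [9, 9, 9, 9, 9, 9, 9, 9, 1]; 9 cycles in total.
n − c = 73 − 9 = 64; sign = (−1)^64 = +1.

+1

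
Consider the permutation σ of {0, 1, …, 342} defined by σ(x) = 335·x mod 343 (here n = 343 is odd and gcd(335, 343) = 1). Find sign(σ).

Trace 167: π^k(167) = [167, 36, 55, 246, 90, 309, 272] for k=0..6.
Cycle type of π: 98×3 + 14×3 + 2×3 + 1; total 10 cycles.
n − c = 343 − 10 = 333; sign = (−1)^333 = -1.
The Jacobi symbol (335|343) = -1 (Zolotarev) agrees.

-1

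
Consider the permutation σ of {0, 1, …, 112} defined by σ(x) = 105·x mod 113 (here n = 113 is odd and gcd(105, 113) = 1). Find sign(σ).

Trace 4: π^k(4) = [4, 81, 30, 99, 112, 8, 49] for k=0..6.
Cycle type of π: 28×4 + 1; total 5 cycles.
sign(π) = (−1)^{n − #cycles} = (−1)^{113−5} = (−1)^108 = +1.
Check: (105/113) = +1 by Zolotarev.

+1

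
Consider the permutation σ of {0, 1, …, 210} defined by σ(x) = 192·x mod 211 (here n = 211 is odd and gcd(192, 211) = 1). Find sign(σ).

Start at x=55: 55 → 10 → 21 → 23 → 196 → 74 → 71 → … (one orbit).
Cycle lengths of π_192 on ℤ/211ℤ: [30, 30, 30, 30, 30, 30, 30, 1]; 8 cycles in total.
n − c = 211 − 8 = 203; sign = (−1)^203 = -1.

-1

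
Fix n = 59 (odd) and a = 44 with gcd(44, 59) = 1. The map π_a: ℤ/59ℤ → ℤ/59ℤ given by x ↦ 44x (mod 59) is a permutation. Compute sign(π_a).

Orbit of 48 under x↦44x: [48, 47, 3, 14, 26, 23, 9]… (length divides ord_59(44)).
Cycle type of π: 58 + 1; total 2 cycles.
Σ(ℓ_i−1) = 59−2 = 57; sign = (−1)^57 = -1.
Via Zolotarev, sign(π_{44}) = (44|59) = -1.

-1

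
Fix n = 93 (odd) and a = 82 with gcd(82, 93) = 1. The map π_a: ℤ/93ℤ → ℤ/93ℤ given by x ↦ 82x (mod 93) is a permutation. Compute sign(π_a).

Orbit of 19 under x↦82x: [19, 70, 67, 7, 16, 10, 76]… (length divides ord_93(82)).
Cycle lengths of π_82 on ℤ/93ℤ: [15, 15, 15, 15, 15, 15, 1, 1, 1]; 9 cycles in total.
Σ(ℓ_i−1) = 93−9 = 84; sign = (−1)^84 = +1.

+1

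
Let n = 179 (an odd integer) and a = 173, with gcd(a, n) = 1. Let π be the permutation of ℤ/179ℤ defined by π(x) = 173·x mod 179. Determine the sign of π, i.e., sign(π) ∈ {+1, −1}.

Trace 88: π^k(88) = [88, 9, 125, 145, 25, 29, 5] for k=0..6.
Cycle type of π: 89×2 + 1; total 3 cycles.
Σ(ℓ_i−1) = 179−3 = 176; sign = (−1)^176 = +1.

+1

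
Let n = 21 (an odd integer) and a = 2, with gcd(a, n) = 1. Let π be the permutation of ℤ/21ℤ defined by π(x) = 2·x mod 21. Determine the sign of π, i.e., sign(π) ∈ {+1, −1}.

Start at x=1: 1 → 2 → 4 → 8 → 16 → 11 → 1 (one orbit).
Decompose π into cycles: lengths [6, 6, 3, 3, 2, 1] (6 cycles, including the fixed point 0).
sign(π) = (−1)^{n − #cycles} = (−1)^{21−6} = (−1)^15 = -1.

-1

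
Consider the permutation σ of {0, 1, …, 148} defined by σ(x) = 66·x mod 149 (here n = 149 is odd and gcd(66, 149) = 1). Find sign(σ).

Orbit of 59 under x↦66x: [59, 20, 128, 104, 10, 64, 52]… (length divides ord_149(66)).
Cycle type of π: 148 + 1; total 2 cycles.
With 2 cycles on 149 points, sign = (−1)^{149−2} = -1.

-1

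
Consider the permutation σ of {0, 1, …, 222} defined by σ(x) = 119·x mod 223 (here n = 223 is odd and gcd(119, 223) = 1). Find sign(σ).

Orbit of 7 under x↦119x: [7, 164, 115, 82, 169, 41, 196]… (length divides ord_223(119)).
7 cycles of lengths [37, 37, 37, 37, 37, 37, 1].
sign(π) = (−1)^{n − #cycles} = (−1)^{223−7} = (−1)^216 = +1.

+1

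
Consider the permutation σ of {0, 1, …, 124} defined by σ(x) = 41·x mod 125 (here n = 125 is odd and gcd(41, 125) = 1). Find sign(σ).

+1

Trace 81: π^k(81) = [81, 71, 36, 101, 16, 31, 21] for k=0..6.
Cycle lengths of π_41 on ℤ/125ℤ: [25, 25, 25, 25, 5, 5, 5, 5, 1, 1, 1, 1, 1]; 13 cycles in total.
Σ(ℓ_i−1) = 125−13 = 112; sign = (−1)^112 = +1.
(41|125)_J = +1 (Zolotarev's lemma cross-check).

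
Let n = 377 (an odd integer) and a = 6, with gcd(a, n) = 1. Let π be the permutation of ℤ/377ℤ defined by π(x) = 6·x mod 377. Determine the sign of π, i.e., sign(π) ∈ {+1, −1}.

-1

Trace 216: π^k(216) = [216, 165, 236, 285, 202, 81, 109] for k=0..6.
8 cycles of lengths [84, 84, 84, 84, 14, 14, 12, 1].
Σ(ℓ_i−1) = 377−8 = 369; sign = (−1)^369 = -1.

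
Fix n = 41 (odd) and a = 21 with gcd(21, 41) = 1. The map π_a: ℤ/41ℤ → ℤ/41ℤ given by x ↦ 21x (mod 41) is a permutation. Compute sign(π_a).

+1

Orbit of 36 under x↦21x: [36, 18, 9, 25, 33, 37, 39]… (length divides ord_41(21)).
The orbit structure of x ↦ 21x mod 41: 3 orbits of sizes [20, 20, 1].
Σ(ℓ_i−1) = 41−3 = 38; sign = (−1)^38 = +1.
Check: (21/41) = +1 by Zolotarev.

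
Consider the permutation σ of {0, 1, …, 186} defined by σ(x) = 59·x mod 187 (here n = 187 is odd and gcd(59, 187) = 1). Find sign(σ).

+1

Orbit of 81 under x↦59x: [81, 104, 152, 179, 89, 15, 137]… (length divides ord_187(59)).
The orbit structure of x ↦ 59x mod 187: 9 orbits of sizes [40, 40, 40, 40, 8, 8, 5, 5, 1].
9 cycles on 187: each ℓ→(−1)^(ℓ−1), product (−1)^178 = +1.
(59|187)_J = +1 (Zolotarev's lemma cross-check).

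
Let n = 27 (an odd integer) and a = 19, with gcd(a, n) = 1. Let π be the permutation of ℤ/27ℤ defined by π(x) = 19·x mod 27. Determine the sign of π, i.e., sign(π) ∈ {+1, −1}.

Trace 19: π^k(19) = [19, 10, 1] for k=0..2.
Cycle type of π: 3×6 + 1×9; total 15 cycles.
With 15 cycles on 27 points, sign = (−1)^{27−15} = +1.
(19|27)_J = +1 (Zolotarev's lemma cross-check).

+1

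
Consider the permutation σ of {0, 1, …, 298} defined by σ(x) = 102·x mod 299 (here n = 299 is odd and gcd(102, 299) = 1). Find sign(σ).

+1

Trace 82: π^k(82) = [82, 291, 81, 189, 142, 132, 9] for k=0..6.
π_102 has 5 disjoint cycles with lengths [132, 132, 22, 12, 1] on {0,…,298}.
With 5 cycles on 299 points, sign = (−1)^{299−5} = +1.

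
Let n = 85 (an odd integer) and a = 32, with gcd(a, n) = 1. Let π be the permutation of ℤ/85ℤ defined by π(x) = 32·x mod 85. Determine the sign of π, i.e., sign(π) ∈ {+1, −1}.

Orbit of 4 under x↦32x: [4, 43, 16, 2, 64, 8, 1]… (length divides ord_85(32)).
π_32 has 12 disjoint cycles with lengths [8, 8, 8, 8, 8, 8, 8, 8, 8, 8, 4, 1] on {0,…,84}.
12 cycles on 85: each ℓ→(−1)^(ℓ−1), product (−1)^73 = -1.

-1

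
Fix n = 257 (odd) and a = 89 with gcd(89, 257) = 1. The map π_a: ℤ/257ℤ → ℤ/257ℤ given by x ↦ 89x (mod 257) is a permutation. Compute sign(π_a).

Trace 176: π^k(176) = [176, 244, 128, 84, 23, 248, 227] for k=0..6.
3 cycles of lengths [128, 128, 1].
n − c = 257 − 3 = 254; sign = (−1)^254 = +1.

+1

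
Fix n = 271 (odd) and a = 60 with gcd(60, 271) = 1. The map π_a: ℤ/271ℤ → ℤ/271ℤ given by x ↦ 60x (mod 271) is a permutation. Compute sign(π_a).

-1

Orbit of 33 under x↦60x: [33, 83, 102, 158, 266, 242, 157]… (length divides ord_271(60)).
π_60 has 6 disjoint cycles with lengths [54, 54, 54, 54, 54, 1] on {0,…,270}.
6 cycles on 271: each ℓ→(−1)^(ℓ−1), product (−1)^265 = -1.
Check: (60/271) = -1 by Zolotarev.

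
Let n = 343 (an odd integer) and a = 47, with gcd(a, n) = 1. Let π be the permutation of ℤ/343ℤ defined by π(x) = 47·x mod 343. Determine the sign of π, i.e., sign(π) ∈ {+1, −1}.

-1

Trace 33: π^k(33) = [33, 179, 181, 275, 234, 22, 5] for k=0..6.
Cycle type of π: 294 + 42 + 6 + 1; total 4 cycles.
sign(π) = (−1)^{n − #cycles} = (−1)^{343−4} = (−1)^339 = -1.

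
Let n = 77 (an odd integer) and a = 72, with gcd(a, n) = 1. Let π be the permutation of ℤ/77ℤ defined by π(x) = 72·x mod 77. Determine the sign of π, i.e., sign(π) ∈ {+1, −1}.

-1

Orbit of 4 under x↦72x: [4, 57, 23, 39, 36, 51, 53]… (length divides ord_77(72)).
Cycle lengths of π_72 on ℤ/77ℤ: [30, 30, 10, 3, 3, 1]; 6 cycles in total.
Σ(ℓ_i−1) = 77−6 = 71; sign = (−1)^71 = -1.
Zolotarev: (72|77) = -1, matching the cycle-count sign.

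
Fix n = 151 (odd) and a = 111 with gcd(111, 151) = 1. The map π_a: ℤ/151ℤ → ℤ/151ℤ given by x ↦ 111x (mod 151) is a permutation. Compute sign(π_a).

Start at x=131: 131 → 45 → 12 → 124 → 23 → 137 → 107 → … (one orbit).
2 cycles of lengths [150, 1].
2 cycles on 151: each ℓ→(−1)^(ℓ−1), product (−1)^149 = -1.
(111|151)_J = -1 (Zolotarev's lemma cross-check).

-1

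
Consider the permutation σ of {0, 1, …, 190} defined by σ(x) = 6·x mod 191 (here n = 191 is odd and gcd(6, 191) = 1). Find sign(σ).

+1

Start at x=32: 32 → 1 → 6 → 36 → 25 → 150 → 136 → … (one orbit).
The orbit structure of x ↦ 6x mod 191: 11 orbits of sizes [19, 19, 19, 19, 19, 19, 19, 19, 19, 19, 1].
With 11 cycles on 191 points, sign = (−1)^{191−11} = +1.
Zolotarev: (6|191) = +1, matching the cycle-count sign.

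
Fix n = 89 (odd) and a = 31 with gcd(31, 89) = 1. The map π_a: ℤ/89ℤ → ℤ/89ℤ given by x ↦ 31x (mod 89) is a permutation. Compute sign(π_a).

-1

Start at x=2: 2 → 62 → 53 → 41 → 25 → 63 → 84 → … (one orbit).
2 cycles of lengths [88, 1].
With 2 cycles on 89 points, sign = (−1)^{89−2} = -1.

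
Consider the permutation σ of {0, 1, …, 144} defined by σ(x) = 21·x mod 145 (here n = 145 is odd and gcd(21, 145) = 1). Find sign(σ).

Trace 131: π^k(131) = [131, 141, 61, 121, 76, 1, 21] for k=0..6.
The orbit structure of x ↦ 21x mod 145: 10 orbits of sizes [28, 28, 28, 28, 28, 1, 1, 1, 1, 1].
n − c = 145 − 10 = 135; sign = (−1)^135 = -1.
Zolotarev: (21|145) = -1, matching the cycle-count sign.

-1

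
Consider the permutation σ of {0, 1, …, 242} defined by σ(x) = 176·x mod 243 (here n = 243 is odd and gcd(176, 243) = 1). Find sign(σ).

Trace 110: π^k(110) = [110, 163, 14, 34, 152, 22, 227] for k=0..6.
Cycle lengths of π_176 on ℤ/243ℤ: [162, 54, 18, 6, 2, 1]; 6 cycles in total.
6 cycles on 243: each ℓ→(−1)^(ℓ−1), product (−1)^237 = -1.
Via Zolotarev, sign(π_{176}) = (176|243) = -1.

-1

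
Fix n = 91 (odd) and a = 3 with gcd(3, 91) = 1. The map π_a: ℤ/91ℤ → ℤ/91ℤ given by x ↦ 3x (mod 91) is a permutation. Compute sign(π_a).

Trace 81: π^k(81) = [81, 61, 1, 3, 9, 27] for k=0..5.
Cycle lengths of π_3 on ℤ/91ℤ: [6, 6, 6, 6, 6, 6, 6, 6, 6, 6, 6, 6, 6, 3, 3, 3, 3, 1]; 18 cycles in total.
sign(π) = (−1)^{n − #cycles} = (−1)^{91−18} = (−1)^73 = -1.

-1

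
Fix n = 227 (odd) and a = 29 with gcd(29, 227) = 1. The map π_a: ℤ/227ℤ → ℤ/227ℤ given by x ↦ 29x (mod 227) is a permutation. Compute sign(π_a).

+1

Trace 161: π^k(161) = [161, 129, 109, 210, 188, 4, 116] for k=0..6.
Cycle type of π: 113×2 + 1; total 3 cycles.
3 cycles on 227: each ℓ→(−1)^(ℓ−1), product (−1)^224 = +1.
Check: (29/227) = +1 by Zolotarev.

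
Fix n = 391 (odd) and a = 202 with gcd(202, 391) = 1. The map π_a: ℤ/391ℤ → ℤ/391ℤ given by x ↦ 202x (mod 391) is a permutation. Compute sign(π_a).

+1

Start at x=338: 338 → 242 → 9 → 254 → 87 → 370 → 59 → … (one orbit).
The orbit structure of x ↦ 202x mod 391: 9 orbits of sizes [88, 88, 88, 88, 11, 11, 8, 8, 1].
n − c = 391 − 9 = 382; sign = (−1)^382 = +1.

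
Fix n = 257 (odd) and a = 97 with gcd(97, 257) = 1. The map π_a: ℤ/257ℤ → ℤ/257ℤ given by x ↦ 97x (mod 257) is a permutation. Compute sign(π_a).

-1

Start at x=92: 92 → 186 → 52 → 161 → 197 → 91 → 89 → … (one orbit).
Cycle lengths of π_97 on ℤ/257ℤ: [256, 1]; 2 cycles in total.
sign(π) = (−1)^{n − #cycles} = (−1)^{257−2} = (−1)^255 = -1.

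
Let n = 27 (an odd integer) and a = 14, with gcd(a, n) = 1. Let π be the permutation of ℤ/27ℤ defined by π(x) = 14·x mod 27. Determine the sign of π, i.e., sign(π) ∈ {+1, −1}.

-1

Trace 4: π^k(4) = [4, 2, 1, 14, 7, 17, 22] for k=0..6.
Decompose π into cycles: lengths [18, 6, 2, 1] (4 cycles, including the fixed point 0).
Σ(ℓ_i−1) = 27−4 = 23; sign = (−1)^23 = -1.
The Jacobi symbol (14|27) = -1 (Zolotarev) agrees.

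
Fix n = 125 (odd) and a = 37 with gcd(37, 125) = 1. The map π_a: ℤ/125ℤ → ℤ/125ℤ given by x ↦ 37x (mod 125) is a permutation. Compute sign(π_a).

Start at x=68: 68 → 16 → 92 → 29 → 73 → 76 → 62 → … (one orbit).
Decompose π into cycles: lengths [100, 20, 4, 1] (4 cycles, including the fixed point 0).
4 cycles on 125: each ℓ→(−1)^(ℓ−1), product (−1)^121 = -1.
Zolotarev: (37|125) = -1, matching the cycle-count sign.

-1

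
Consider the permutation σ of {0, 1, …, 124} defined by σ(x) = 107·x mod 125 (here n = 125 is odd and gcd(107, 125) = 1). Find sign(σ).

Start at x=118: 118 → 1 → 107 → 74 → 43 → 101 → 57 → … (one orbit).
Decompose π into cycles: lengths [20, 20, 20, 20, 20, 4, 4, 4, 4, 4, 4, 1] (12 cycles, including the fixed point 0).
125 − 12 = 113 transpositions; sign(π) = (−1)^113 = -1.

-1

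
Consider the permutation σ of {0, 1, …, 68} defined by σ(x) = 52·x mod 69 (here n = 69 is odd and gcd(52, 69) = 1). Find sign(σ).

+1

Start at x=52: 52 → 13 → 55 → 31 → 25 → 58 → 49 → … (one orbit).
Decompose π into cycles: lengths [11, 11, 11, 11, 11, 11, 1, 1, 1] (9 cycles, including the fixed point 0).
sign(π) = (−1)^{n − #cycles} = (−1)^{69−9} = (−1)^60 = +1.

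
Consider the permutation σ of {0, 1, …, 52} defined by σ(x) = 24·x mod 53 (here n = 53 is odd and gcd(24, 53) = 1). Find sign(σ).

Trace 44: π^k(44) = [44, 49, 10, 28, 36, 16, 13] for k=0..6.
Decompose π into cycles: lengths [13, 13, 13, 13, 1] (5 cycles, including the fixed point 0).
5 cycles on 53: each ℓ→(−1)^(ℓ−1), product (−1)^48 = +1.
The Jacobi symbol (24|53) = +1 (Zolotarev) agrees.

+1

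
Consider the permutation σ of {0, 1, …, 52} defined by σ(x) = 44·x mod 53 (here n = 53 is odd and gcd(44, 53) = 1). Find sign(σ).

Orbit of 13 under x↦44x: [13, 42, 46, 10, 16, 15, 24]… (length divides ord_53(44)).
π_44 has 5 disjoint cycles with lengths [13, 13, 13, 13, 1] on {0,…,52}.
Σ(ℓ_i−1) = 53−5 = 48; sign = (−1)^48 = +1.
(44|53)_J = +1 (Zolotarev's lemma cross-check).

+1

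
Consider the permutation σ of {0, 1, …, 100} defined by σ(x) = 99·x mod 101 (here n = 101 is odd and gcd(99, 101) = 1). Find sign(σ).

Trace 40: π^k(40) = [40, 21, 59, 84, 34, 33, 35] for k=0..6.
π_99 has 2 disjoint cycles with lengths [100, 1] on {0,…,100}.
101 − 2 = 99 transpositions; sign(π) = (−1)^99 = -1.

-1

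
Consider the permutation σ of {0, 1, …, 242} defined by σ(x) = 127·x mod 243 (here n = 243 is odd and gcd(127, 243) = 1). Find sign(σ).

Orbit of 100 under x↦127x: [100, 64, 109, 235, 199, 1, 127]… (length divides ord_243(127)).
Cycle lengths of π_127 on ℤ/243ℤ: [27, 27, 27, 27, 27, 27, 9, 9, 9, 9, 9, 9, 3, 3, 3, 3, 3, 3, 1, 1, 1, 1, 1, 1, 1, 1, 1]; 27 cycles in total.
n − c = 243 − 27 = 216; sign = (−1)^216 = +1.

+1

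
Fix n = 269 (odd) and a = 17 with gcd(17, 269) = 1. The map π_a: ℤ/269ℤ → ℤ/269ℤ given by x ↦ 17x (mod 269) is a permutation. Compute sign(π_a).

-1

Trace 170: π^k(170) = [170, 200, 172, 234, 212, 107, 205] for k=0..6.
2 cycles of lengths [268, 1].
sign(π) = (−1)^{n − #cycles} = (−1)^{269−2} = (−1)^267 = -1.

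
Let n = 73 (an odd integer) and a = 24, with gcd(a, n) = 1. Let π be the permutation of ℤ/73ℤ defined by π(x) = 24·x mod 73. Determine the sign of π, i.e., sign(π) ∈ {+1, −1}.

+1

Trace 27: π^k(27) = [27, 64, 3, 72, 49, 8, 46] for k=0..6.
7 cycles of lengths [12, 12, 12, 12, 12, 12, 1].
Σ(ℓ_i−1) = 73−7 = 66; sign = (−1)^66 = +1.
The Jacobi symbol (24|73) = +1 (Zolotarev) agrees.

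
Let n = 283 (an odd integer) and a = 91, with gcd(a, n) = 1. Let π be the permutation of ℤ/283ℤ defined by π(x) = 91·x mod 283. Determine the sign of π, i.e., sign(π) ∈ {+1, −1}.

Start at x=159: 159 → 36 → 163 → 117 → 176 → 168 → 6 → … (one orbit).
Cycle lengths of π_91 on ℤ/283ℤ: [141, 141, 1]; 3 cycles in total.
283 − 3 = 280 transpositions; sign(π) = (−1)^280 = +1.

+1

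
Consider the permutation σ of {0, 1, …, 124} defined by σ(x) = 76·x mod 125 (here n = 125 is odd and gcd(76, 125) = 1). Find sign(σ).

Start at x=26: 26 → 101 → 51 → 1 → 76 → 26 (one orbit).
45 cycles of lengths [5, 5, 5, 5, 5, 5, 5, 5, 5, 5, 5, 5, 5, 5, 5, 5, 5, 5, 5, 5, 1, 1, 1, 1, 1, 1, 1, 1, 1, 1, 1, 1, 1, 1, 1, 1, 1, 1, 1, 1, 1, 1, 1, 1, 1].
45 cycles on 125: each ℓ→(−1)^(ℓ−1), product (−1)^80 = +1.
(76|125)_J = +1 (Zolotarev's lemma cross-check).

+1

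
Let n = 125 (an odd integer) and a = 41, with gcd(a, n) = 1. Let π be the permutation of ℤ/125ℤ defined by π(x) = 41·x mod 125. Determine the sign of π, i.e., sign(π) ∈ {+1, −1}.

Trace 66: π^k(66) = [66, 81, 71, 36, 101, 16, 31] for k=0..6.
The orbit structure of x ↦ 41x mod 125: 13 orbits of sizes [25, 25, 25, 25, 5, 5, 5, 5, 1, 1, 1, 1, 1].
sign(π) = (−1)^{n − #cycles} = (−1)^{125−13} = (−1)^112 = +1.

+1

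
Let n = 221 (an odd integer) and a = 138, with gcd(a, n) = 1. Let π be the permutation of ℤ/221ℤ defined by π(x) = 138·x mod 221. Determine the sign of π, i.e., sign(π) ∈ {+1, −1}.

Orbit of 138 under x↦138x: [138, 38, 161, 118, 151, 64, 213]… (length divides ord_221(138)).
30 cycles of lengths [8, 8, 8, 8, 8, 8, 8, 8, 8, 8, 8, 8, 8, 8, 8, 8, 8, 8, 8, 8, 8, 8, 8, 8, 8, 8, 4, 4, 4, 1].
Σ(ℓ_i−1) = 221−30 = 191; sign = (−1)^191 = -1.
Via Zolotarev, sign(π_{138}) = (138|221) = -1.

-1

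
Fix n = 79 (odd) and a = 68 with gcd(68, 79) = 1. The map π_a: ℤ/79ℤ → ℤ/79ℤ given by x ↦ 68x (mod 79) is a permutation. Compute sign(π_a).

Start at x=72: 72 → 77 → 22 → 74 → 55 → 27 → 19 → … (one orbit).
Cycle lengths of π_68 on ℤ/79ℤ: [78, 1]; 2 cycles in total.
Σ(ℓ_i−1) = 79−2 = 77; sign = (−1)^77 = -1.
(68|79)_J = -1 (Zolotarev's lemma cross-check).

-1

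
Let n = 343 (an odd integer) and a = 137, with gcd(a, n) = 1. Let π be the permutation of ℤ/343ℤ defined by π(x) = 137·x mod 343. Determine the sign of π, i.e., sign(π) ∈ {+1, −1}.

Start at x=254: 254 → 155 → 312 → 212 → 232 → 228 → 23 → … (one orbit).
Cycle type of π: 147×2 + 21×2 + 3×2 + 1; total 7 cycles.
Σ(ℓ_i−1) = 343−7 = 336; sign = (−1)^336 = +1.

+1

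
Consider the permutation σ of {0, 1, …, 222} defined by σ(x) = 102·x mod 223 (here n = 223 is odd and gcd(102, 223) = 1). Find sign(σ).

Trace 203: π^k(203) = [203, 190, 202, 88, 56, 137, 148] for k=0..6.
π_102 has 2 disjoint cycles with lengths [222, 1] on {0,…,222}.
Σ(ℓ_i−1) = 223−2 = 221; sign = (−1)^221 = -1.

-1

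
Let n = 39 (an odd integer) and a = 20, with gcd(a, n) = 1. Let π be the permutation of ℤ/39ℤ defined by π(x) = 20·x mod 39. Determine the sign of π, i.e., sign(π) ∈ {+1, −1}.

+1

Trace 32: π^k(32) = [32, 16, 8, 4, 2, 1, 20] for k=0..6.
The orbit structure of x ↦ 20x mod 39: 5 orbits of sizes [12, 12, 12, 2, 1].
5 cycles on 39: each ℓ→(−1)^(ℓ−1), product (−1)^34 = +1.
The Jacobi symbol (20|39) = +1 (Zolotarev) agrees.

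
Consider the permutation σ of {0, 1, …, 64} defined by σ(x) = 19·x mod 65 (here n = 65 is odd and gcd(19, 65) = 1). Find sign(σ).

Start at x=19: 19 → 36 → 34 → 61 → 54 → 51 → 59 → … (one orbit).
Cycle type of π: 12×5 + 2×2 + 1; total 8 cycles.
65 − 8 = 57 transpositions; sign(π) = (−1)^57 = -1.
Via Zolotarev, sign(π_{19}) = (19|65) = -1.

-1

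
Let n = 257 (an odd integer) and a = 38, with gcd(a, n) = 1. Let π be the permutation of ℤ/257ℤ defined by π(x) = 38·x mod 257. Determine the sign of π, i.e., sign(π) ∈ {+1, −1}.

Start at x=67: 67 → 233 → 116 → 39 → 197 → 33 → 226 → … (one orbit).
Decompose π into cycles: lengths [256, 1] (2 cycles, including the fixed point 0).
257 − 2 = 255 transpositions; sign(π) = (−1)^255 = -1.
Zolotarev: (38|257) = -1, matching the cycle-count sign.

-1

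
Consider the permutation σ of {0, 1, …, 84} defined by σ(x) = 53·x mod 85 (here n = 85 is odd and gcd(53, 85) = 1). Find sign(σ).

-1

Orbit of 1 under x↦53x: [1, 53, 4, 42, 16, 83, 64]… (length divides ord_85(53)).
12 cycles of lengths [8, 8, 8, 8, 8, 8, 8, 8, 8, 8, 4, 1].
With 12 cycles on 85 points, sign = (−1)^{85−12} = -1.
Via Zolotarev, sign(π_{53}) = (53|85) = -1.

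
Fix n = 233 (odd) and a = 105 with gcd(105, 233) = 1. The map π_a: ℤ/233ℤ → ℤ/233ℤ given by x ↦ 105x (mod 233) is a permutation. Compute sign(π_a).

+1

Start at x=141: 141 → 126 → 182 → 4 → 187 → 63 → 91 → … (one orbit).
5 cycles of lengths [58, 58, 58, 58, 1].
233 − 5 = 228 transpositions; sign(π) = (−1)^228 = +1.
(105|233)_J = +1 (Zolotarev's lemma cross-check).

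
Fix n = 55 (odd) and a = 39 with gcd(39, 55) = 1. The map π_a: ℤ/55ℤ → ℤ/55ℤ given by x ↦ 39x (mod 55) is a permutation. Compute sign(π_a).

-1

Orbit of 39 under x↦39x: [39, 36, 29, 31, 54, 16, 19]… (length divides ord_55(39)).
π_39 has 8 disjoint cycles with lengths [10, 10, 10, 10, 10, 2, 2, 1] on {0,…,54}.
sign(π) = (−1)^{n − #cycles} = (−1)^{55−8} = (−1)^47 = -1.
Via Zolotarev, sign(π_{39}) = (39|55) = -1.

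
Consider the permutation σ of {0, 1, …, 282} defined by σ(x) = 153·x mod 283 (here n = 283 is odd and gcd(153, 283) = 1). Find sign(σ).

Orbit of 257 under x↦153x: [257, 267, 99, 148, 4, 46, 246]… (length divides ord_283(153)).
Cycle type of π: 282 + 1; total 2 cycles.
2 cycles on 283: each ℓ→(−1)^(ℓ−1), product (−1)^281 = -1.

-1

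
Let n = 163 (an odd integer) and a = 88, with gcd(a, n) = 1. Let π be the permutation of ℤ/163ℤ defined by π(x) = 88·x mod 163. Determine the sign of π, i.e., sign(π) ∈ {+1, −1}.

+1

Start at x=1: 1 → 88 → 83 → 132 → 43 → 35 → 146 → … (one orbit).
Decompose π into cycles: lengths [81, 81, 1] (3 cycles, including the fixed point 0).
3 cycles on 163: each ℓ→(−1)^(ℓ−1), product (−1)^160 = +1.
(88|163)_J = +1 (Zolotarev's lemma cross-check).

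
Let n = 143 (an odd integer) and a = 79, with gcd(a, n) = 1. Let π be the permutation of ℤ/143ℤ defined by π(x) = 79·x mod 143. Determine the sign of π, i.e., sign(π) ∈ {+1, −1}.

-1

Start at x=92: 92 → 118 → 27 → 131 → 53 → 40 → 14 → … (one orbit).
Cycle lengths of π_79 on ℤ/143ℤ: [10, 10, 10, 10, 10, 10, 10, 10, 10, 10, 10, 10, 10, 1, 1, 1, 1, 1, 1, 1, 1, 1, 1, 1, 1, 1]; 26 cycles in total.
Σ(ℓ_i−1) = 143−26 = 117; sign = (−1)^117 = -1.
Zolotarev: (79|143) = -1, matching the cycle-count sign.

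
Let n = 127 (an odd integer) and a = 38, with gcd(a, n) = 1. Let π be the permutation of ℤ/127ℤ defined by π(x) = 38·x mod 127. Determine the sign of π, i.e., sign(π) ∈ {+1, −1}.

+1

Start at x=64: 64 → 19 → 87 → 4 → 25 → 61 → 32 → … (one orbit).
Decompose π into cycles: lengths [21, 21, 21, 21, 21, 21, 1] (7 cycles, including the fixed point 0).
sign(π) = (−1)^{n − #cycles} = (−1)^{127−7} = (−1)^120 = +1.
The Jacobi symbol (38|127) = +1 (Zolotarev) agrees.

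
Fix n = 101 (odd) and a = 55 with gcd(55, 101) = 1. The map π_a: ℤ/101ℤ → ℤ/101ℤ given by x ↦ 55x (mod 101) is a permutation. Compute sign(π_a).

-1

Orbit of 27 under x↦55x: [27, 71, 67, 49, 69, 58, 59]… (length divides ord_101(55)).
Cycle type of π: 100 + 1; total 2 cycles.
Σ(ℓ_i−1) = 101−2 = 99; sign = (−1)^99 = -1.
Zolotarev: (55|101) = -1, matching the cycle-count sign.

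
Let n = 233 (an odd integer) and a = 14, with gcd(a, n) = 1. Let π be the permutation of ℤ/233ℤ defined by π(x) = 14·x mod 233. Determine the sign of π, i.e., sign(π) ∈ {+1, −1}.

Trace 128: π^k(128) = [128, 161, 157, 101, 16, 224, 107] for k=0..6.
Decompose π into cycles: lengths [116, 116, 1] (3 cycles, including the fixed point 0).
233 − 3 = 230 transpositions; sign(π) = (−1)^230 = +1.
(14|233)_J = +1 (Zolotarev's lemma cross-check).

+1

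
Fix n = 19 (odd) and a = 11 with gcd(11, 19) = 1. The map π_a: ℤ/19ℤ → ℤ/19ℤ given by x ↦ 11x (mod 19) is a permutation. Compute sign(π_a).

Trace 11: π^k(11) = [11, 7, 1] for k=0..2.
Decompose π into cycles: lengths [3, 3, 3, 3, 3, 3, 1] (7 cycles, including the fixed point 0).
7 cycles on 19: each ℓ→(−1)^(ℓ−1), product (−1)^12 = +1.
Zolotarev: (11|19) = +1, matching the cycle-count sign.

+1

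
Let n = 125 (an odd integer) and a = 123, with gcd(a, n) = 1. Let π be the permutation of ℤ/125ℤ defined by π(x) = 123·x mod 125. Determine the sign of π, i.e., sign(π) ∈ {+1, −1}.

-1

Orbit of 72 under x↦123x: [72, 106, 38, 49, 27, 71, 108]… (length divides ord_125(123)).
Cycle lengths of π_123 on ℤ/125ℤ: [100, 20, 4, 1]; 4 cycles in total.
n − c = 125 − 4 = 121; sign = (−1)^121 = -1.
Check: (123/125) = -1 by Zolotarev.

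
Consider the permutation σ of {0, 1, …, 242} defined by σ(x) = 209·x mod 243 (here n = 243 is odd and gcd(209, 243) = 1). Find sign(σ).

Orbit of 55 under x↦209x: [55, 74, 157, 8, 214, 14, 10]… (length divides ord_243(209)).
Cycle type of π: 162 + 54 + 18 + 6 + 2 + 1; total 6 cycles.
6 cycles on 243: each ℓ→(−1)^(ℓ−1), product (−1)^237 = -1.

-1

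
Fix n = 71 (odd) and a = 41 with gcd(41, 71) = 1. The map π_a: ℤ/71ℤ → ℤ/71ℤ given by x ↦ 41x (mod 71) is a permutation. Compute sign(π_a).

-1

Trace 48: π^k(48) = [48, 51, 32, 34, 45, 70, 30] for k=0..6.
The orbit structure of x ↦ 41x mod 71: 6 orbits of sizes [14, 14, 14, 14, 14, 1].
n − c = 71 − 6 = 65; sign = (−1)^65 = -1.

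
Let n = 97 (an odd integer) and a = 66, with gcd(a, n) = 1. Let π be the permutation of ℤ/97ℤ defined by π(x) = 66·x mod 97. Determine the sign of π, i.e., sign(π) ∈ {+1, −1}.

+1

Orbit of 48 under x↦66x: [48, 64, 53, 6, 8, 43, 25]… (length divides ord_97(66)).
Cycle type of π: 48×2 + 1; total 3 cycles.
sign(π) = (−1)^{n − #cycles} = (−1)^{97−3} = (−1)^94 = +1.
Via Zolotarev, sign(π_{66}) = (66|97) = +1.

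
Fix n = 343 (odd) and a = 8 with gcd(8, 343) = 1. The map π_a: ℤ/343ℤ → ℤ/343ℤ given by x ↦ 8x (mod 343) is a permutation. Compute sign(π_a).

Trace 253: π^k(253) = [253, 309, 71, 225, 85, 337, 295] for k=0..6.
π_8 has 19 disjoint cycles with lengths [49, 49, 49, 49, 49, 49, 7, 7, 7, 7, 7, 7, 1, 1, 1, 1, 1, 1, 1] on {0,…,342}.
sign(π) = (−1)^{n − #cycles} = (−1)^{343−19} = (−1)^324 = +1.

+1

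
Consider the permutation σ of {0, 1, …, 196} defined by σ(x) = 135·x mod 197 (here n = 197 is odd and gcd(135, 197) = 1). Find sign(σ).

+1

Start at x=53: 53 → 63 → 34 → 59 → 85 → 49 → 114 → … (one orbit).
Cycle type of π: 49×4 + 1; total 5 cycles.
5 cycles on 197: each ℓ→(−1)^(ℓ−1), product (−1)^192 = +1.
Via Zolotarev, sign(π_{135}) = (135|197) = +1.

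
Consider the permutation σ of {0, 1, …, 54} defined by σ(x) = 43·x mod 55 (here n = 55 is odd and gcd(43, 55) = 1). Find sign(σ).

+1

Orbit of 34 under x↦43x: [34, 32, 1, 43]… (length divides ord_55(43)).
17 cycles of lengths [4, 4, 4, 4, 4, 4, 4, 4, 4, 4, 4, 2, 2, 2, 2, 2, 1].
n − c = 55 − 17 = 38; sign = (−1)^38 = +1.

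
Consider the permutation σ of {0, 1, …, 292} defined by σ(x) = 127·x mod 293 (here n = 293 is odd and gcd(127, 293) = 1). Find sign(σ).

Trace 39: π^k(39) = [39, 265, 253, 194, 26, 79, 71] for k=0..6.
Decompose π into cycles: lengths [292, 1] (2 cycles, including the fixed point 0).
2 cycles on 293: each ℓ→(−1)^(ℓ−1), product (−1)^291 = -1.

-1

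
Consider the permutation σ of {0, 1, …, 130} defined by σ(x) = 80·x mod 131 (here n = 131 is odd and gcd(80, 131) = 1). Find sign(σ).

Orbit of 112 under x↦80x: [112, 52, 99, 60, 84, 39, 107]… (length divides ord_131(80)).
11 cycles of lengths [13, 13, 13, 13, 13, 13, 13, 13, 13, 13, 1].
n − c = 131 − 11 = 120; sign = (−1)^120 = +1.

+1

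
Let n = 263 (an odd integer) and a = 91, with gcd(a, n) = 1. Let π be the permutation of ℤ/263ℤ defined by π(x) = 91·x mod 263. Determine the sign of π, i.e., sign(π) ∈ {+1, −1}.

-1

Trace 185: π^k(185) = [185, 3, 10, 121, 228, 234, 254] for k=0..6.
Decompose π into cycles: lengths [262, 1] (2 cycles, including the fixed point 0).
sign(π) = (−1)^{n − #cycles} = (−1)^{263−2} = (−1)^261 = -1.
(91|263)_J = -1 (Zolotarev's lemma cross-check).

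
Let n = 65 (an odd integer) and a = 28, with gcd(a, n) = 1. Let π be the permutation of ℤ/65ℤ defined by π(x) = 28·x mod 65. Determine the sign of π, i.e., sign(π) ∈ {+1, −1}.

+1

Trace 61: π^k(61) = [61, 18, 49, 7, 1, 28, 4] for k=0..6.
π_28 has 7 disjoint cycles with lengths [12, 12, 12, 12, 12, 4, 1] on {0,…,64}.
65 − 7 = 58 transpositions; sign(π) = (−1)^58 = +1.
Zolotarev: (28|65) = +1, matching the cycle-count sign.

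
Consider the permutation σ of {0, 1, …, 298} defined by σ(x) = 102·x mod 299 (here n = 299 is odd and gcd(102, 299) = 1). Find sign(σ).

Orbit of 170 under x↦102x: [170, 297, 95, 122, 185, 33, 77]… (length divides ord_299(102)).
Decompose π into cycles: lengths [132, 132, 22, 12, 1] (5 cycles, including the fixed point 0).
sign(π) = (−1)^{n − #cycles} = (−1)^{299−5} = (−1)^294 = +1.
Via Zolotarev, sign(π_{102}) = (102|299) = +1.

+1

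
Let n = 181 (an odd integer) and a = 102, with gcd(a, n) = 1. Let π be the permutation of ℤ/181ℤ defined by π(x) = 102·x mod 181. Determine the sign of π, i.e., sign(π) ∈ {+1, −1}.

Start at x=148: 148 → 73 → 25 → 16 → 3 → 125 → 80 → … (one orbit).
Decompose π into cycles: lengths [45, 45, 45, 45, 1] (5 cycles, including the fixed point 0).
5 cycles on 181: each ℓ→(−1)^(ℓ−1), product (−1)^176 = +1.

+1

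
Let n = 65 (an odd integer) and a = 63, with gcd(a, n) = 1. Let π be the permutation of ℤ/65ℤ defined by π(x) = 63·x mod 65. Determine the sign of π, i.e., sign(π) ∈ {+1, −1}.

+1

Start at x=8: 8 → 49 → 32 → 1 → 63 → 4 → 57 → … (one orbit).
π_63 has 7 disjoint cycles with lengths [12, 12, 12, 12, 12, 4, 1] on {0,…,64}.
sign(π) = (−1)^{n − #cycles} = (−1)^{65−7} = (−1)^58 = +1.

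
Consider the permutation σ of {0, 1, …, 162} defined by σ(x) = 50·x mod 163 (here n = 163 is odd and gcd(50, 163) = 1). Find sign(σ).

Trace 28: π^k(28) = [28, 96, 73, 64, 103, 97, 123] for k=0..6.
Decompose π into cycles: lengths [162, 1] (2 cycles, including the fixed point 0).
163 − 2 = 161 transpositions; sign(π) = (−1)^161 = -1.
(50|163)_J = -1 (Zolotarev's lemma cross-check).

-1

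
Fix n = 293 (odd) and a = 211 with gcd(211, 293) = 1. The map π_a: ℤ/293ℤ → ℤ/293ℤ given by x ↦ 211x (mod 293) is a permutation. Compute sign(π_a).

Orbit of 39 under x↦211x: [39, 25, 1, 211, 278, 58, 225]… (length divides ord_293(211)).
Cycle lengths of π_211 on ℤ/293ℤ: [146, 146, 1]; 3 cycles in total.
n − c = 293 − 3 = 290; sign = (−1)^290 = +1.

+1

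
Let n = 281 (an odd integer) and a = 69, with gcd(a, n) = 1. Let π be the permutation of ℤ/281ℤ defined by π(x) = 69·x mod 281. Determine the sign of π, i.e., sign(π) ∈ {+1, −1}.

+1

Trace 219: π^k(219) = [219, 218, 149, 165, 145, 170, 209] for k=0..6.
The orbit structure of x ↦ 69x mod 281: 3 orbits of sizes [140, 140, 1].
281 − 3 = 278 transpositions; sign(π) = (−1)^278 = +1.
Via Zolotarev, sign(π_{69}) = (69|281) = +1.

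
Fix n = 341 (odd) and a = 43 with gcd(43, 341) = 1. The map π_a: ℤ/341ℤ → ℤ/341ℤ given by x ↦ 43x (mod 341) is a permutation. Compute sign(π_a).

+1

Trace 1: π^k(1) = [1, 43, 144, 54, 276, 274, 188] for k=0..6.
17 cycles of lengths [30, 30, 30, 30, 30, 30, 30, 30, 30, 30, 30, 2, 2, 2, 2, 2, 1].
341 − 17 = 324 transpositions; sign(π) = (−1)^324 = +1.
Check: (43/341) = +1 by Zolotarev.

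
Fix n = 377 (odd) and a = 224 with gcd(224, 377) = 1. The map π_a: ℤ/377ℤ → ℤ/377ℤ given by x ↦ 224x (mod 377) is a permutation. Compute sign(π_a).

Orbit of 256 under x↦224x: [256, 40, 289, 269, 313, 367, 22]… (length divides ord_377(224)).
π_224 has 10 disjoint cycles with lengths [84, 84, 84, 84, 28, 3, 3, 3, 3, 1] on {0,…,376}.
sign(π) = (−1)^{n − #cycles} = (−1)^{377−10} = (−1)^367 = -1.

-1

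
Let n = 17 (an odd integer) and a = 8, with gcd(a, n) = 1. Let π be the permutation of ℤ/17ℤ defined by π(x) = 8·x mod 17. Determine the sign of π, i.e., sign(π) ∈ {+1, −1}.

Start at x=1: 1 → 8 → 13 → 2 → 16 → 9 → 4 → … (one orbit).
3 cycles of lengths [8, 8, 1].
sign(π) = (−1)^{n − #cycles} = (−1)^{17−3} = (−1)^14 = +1.
(8|17)_J = +1 (Zolotarev's lemma cross-check).

+1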